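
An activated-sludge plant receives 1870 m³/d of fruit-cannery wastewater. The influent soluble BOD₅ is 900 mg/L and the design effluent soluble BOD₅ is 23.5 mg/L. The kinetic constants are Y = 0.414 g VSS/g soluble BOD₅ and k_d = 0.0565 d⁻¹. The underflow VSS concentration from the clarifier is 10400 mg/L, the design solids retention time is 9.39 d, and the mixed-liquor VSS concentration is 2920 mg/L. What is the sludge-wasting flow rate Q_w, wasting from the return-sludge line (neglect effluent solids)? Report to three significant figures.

Rearranging the biomass balance for a CMAS with decay, V = Y·Q·ΔS·θ_c / [X·(1+k_d θ_c)] = 0.414 × 1870 × (900 − 23.5) × 9.39 / [2920 × (1 + 0.0565 × 9.39)] = 6.37×10^6 / 4469 = 1426 m³.
θ_c = V·X/(Q_w·X_r) when wasting from the recycle, so Q_w = V·X/(θ_c·X_r) = 1426 × 2920 / (9.39 × 10400) = 42.63 m³/d.

Q_w ≈ 42.6 m³/d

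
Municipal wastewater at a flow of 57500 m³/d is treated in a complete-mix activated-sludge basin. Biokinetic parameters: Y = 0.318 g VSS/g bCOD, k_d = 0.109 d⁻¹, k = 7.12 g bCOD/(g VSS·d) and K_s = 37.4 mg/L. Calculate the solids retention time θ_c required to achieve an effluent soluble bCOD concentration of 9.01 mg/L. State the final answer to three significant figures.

θ_c ≈ 3.03 d

From 1/θ_c = Y·k·S/(K_s + S) − k_d: Y·k·S/(K_s+S) = 0.318 × 7.12 × 9.01 / (37.4 + 9.01) = 0.4396 d⁻¹.
Then 1/θ_c = μ − k_d = 0.4396 − 0.109 = 0.3306 d⁻¹, giving θ_c = 3.025 d.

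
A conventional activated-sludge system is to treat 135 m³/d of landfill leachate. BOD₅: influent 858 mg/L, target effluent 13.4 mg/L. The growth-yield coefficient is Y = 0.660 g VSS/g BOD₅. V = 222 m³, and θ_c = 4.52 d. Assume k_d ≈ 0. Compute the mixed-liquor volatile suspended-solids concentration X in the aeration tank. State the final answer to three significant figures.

Without decay, X = Y Q (S₀−S) θ_c / V = 0.660 × 135 × (858 − 13.4) × 4.52 / 222 = 1532 mg/L.

X ≈ 1530 mg/L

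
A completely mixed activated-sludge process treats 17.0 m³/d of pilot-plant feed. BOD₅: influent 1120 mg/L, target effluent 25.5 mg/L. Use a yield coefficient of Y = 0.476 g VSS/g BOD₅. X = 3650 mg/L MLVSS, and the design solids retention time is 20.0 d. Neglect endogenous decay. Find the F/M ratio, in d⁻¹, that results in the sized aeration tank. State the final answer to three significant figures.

With k_d = 0 the design equation reduces to V = Y Q (S₀−S) θ_c / X = 0.476 × 17.0 × (1120 − 25.5) × 20.0 / 3650 = 48.53 m³.
F/M = Q·S₀ / (V·X) = 17.0 × 1120 / (48.53 × 3650) = 0.1075 g BOD₅·(g VSS·d)⁻¹.

F/M ≈ 0.107 d⁻¹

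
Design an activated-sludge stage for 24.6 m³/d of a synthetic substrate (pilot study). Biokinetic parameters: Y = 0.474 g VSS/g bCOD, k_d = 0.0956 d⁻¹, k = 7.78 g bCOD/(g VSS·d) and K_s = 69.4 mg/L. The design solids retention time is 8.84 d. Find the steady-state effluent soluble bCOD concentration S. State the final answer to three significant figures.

Effluent substrate depends only on kinetics and SRT: S = K_s(1 + k_d θ_c) / [θ_c(Yk − k_d) − 1] = 69.4 × (1 + 0.0956 × 8.84) / [8.84 × (0.474 × 7.78 − 0.0956) − 1] = 128.1 / 30.75 = 4.164 mg/L.

S ≈ 4.16 mg/L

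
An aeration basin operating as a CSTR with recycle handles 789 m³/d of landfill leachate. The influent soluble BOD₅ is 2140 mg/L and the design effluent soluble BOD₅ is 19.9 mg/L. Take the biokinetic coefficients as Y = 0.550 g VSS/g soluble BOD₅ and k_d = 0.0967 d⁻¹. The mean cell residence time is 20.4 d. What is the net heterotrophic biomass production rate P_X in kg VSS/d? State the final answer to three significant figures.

P_X ≈ 309 kg VSS/d

Y_obs = Y / (1 + k_d θ_c) = 0.550 / (1 + 0.0967 × 20.4) = 0.550 / 2.973 = 0.1850.
ΔS = 2140 − 19.9 = 2120 mg/L, so the substrate removal rate is 789 × 2120/1000 = 1673 kg soluble BOD₅/d.
So the net sludge growth is P_X = 0.1850 × 1673 = 309.5 kg VSS/d.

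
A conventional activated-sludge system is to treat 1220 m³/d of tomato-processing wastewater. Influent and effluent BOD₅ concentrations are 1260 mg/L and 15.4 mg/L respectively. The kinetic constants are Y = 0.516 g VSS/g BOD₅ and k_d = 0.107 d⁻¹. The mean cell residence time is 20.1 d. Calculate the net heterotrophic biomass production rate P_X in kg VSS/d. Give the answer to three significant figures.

Observed yield with endogenous decay: Y_obs = Y / (1 + k_d·θ_c) = 0.516 / (1 + 0.107 × 20.1) = 0.516 / 3.151 = 0.1638 g VSS/g BOD₅.
Mass of BOD₅ removed per day: Q(S₀ − S) = 1220 × 1245 g/m³ = 1518 kg/d.
Net biomass production P_X = Y_obs × Q·(S₀ − S) = 0.1638 × 1518 = 248.7 kg VSS/d.

P_X ≈ 249 kg VSS/d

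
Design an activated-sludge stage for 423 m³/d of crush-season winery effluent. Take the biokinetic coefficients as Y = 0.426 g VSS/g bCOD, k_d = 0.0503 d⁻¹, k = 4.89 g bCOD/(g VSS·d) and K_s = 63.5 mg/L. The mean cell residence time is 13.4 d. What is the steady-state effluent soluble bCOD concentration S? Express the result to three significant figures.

Effluent substrate depends only on kinetics and SRT: S = K_s(1 + k_d θ_c) / [θ_c(Yk − k_d) − 1] = 63.5 × (1 + 0.0503 × 13.4) / [13.4 × (0.426 × 4.89 − 0.0503) − 1] = 106.3 / 26.24 = 4.051 mg/L.

S ≈ 4.05 mg/L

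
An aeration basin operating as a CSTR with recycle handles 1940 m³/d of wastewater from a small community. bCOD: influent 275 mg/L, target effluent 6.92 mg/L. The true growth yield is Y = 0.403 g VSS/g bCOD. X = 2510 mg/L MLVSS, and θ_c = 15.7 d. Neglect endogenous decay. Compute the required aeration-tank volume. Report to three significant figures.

V ≈ 1310 m³

Biomass mass balance (decay neglected): V·X = Y·Q·(S₀ − S)·θ_c, so V = 0.403 × 1940 × (275 − 6.92) × 15.7 / 2510 = 1311 m³.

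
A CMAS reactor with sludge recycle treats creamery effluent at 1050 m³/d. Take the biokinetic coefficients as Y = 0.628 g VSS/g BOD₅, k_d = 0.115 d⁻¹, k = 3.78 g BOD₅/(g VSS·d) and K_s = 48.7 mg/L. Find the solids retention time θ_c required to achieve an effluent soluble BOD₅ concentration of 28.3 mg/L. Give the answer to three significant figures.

θ_c ≈ 1.32 d

From 1/θ_c = Y·k·S/(K_s + S) − k_d: Y·k·S/(K_s+S) = 0.628 × 3.78 × 28.3 / (48.7 + 28.3) = 0.8725 d⁻¹.
θ_c = 1/(μ − k_d) = 1/(0.8725 − 0.115) = 1/0.7575 = 1.320 d.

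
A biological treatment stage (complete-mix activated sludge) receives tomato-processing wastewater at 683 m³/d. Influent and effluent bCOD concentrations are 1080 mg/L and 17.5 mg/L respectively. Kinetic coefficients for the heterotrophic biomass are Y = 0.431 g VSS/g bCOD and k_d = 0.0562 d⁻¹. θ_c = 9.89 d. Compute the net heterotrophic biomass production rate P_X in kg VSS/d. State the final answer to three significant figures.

Observed yield with endogenous decay: Y_obs = Y / (1 + k_d·θ_c) = 0.431 / (1 + 0.0562 × 9.89) = 0.431 / 1.556 = 0.2770 g VSS/g bCOD.
Q·(S₀ − S) = 683 × (1080 − 17.5) × 10⁻³ = 725.7 kg/d removed.
P_X = Y_obs · Q(S₀ − S) = 0.2770 × 725.7 = 201.0 kg VSS/d.

P_X ≈ 201 kg VSS/d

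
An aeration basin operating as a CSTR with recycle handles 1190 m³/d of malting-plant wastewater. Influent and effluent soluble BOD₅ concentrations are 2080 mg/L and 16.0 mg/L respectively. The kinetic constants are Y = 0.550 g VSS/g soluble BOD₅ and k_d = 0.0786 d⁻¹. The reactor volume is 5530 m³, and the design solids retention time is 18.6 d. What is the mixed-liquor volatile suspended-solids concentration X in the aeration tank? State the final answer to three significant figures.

From V·X·(1 + k_d·θ_c) = Y·Q·(S₀ − S)·θ_c: X = 0.550 × 1190 × (2080 − 16.0) × 18.6 / [5530 × (1 + 0.0786 × 18.6)] = 1846 mg/L.

X ≈ 1850 mg/L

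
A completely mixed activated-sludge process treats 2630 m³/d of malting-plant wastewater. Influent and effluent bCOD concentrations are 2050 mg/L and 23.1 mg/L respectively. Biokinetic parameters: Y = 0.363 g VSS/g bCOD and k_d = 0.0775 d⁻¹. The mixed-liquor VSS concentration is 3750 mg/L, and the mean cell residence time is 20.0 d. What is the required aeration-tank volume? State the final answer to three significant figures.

From the SRT design equation V = Y Q (S₀−S) θ_c / [X (1 + k_d θ_c)] = 0.363 × 2630 × (2050 − 23.1) × 20.0 / [3750 × (1 + 0.0775 × 20.0)] = 3.87×10^7 / 9562 = 4047 m³.

V ≈ 4050 m³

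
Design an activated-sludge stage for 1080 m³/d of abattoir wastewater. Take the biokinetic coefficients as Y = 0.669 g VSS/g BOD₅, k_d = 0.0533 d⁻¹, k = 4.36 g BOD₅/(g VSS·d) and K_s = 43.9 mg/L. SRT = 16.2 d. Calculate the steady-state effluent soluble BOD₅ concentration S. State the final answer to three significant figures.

S ≈ 1.80 mg/L

From the Monod/SRT balance for a CMAS, S = K_s·(1+k_d θ_c)/[θ_c·(Y k − k_d) − 1] = 43.9 × (1 + 0.0533 × 16.2) / [16.2 × (0.669 × 4.36 − 0.0533) − 1] = 81.81 / 45.39 = 1.802 mg/L.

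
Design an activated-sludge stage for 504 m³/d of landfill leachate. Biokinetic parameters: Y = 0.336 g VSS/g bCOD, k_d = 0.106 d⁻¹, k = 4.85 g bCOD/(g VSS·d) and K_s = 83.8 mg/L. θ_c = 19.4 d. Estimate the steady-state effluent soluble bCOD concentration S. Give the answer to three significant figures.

Effluent substrate depends only on kinetics and SRT: S = K_s(1 + k_d θ_c) / [θ_c(Yk − k_d) − 1] = 83.8 × (1 + 0.106 × 19.4) / [19.4 × (0.336 × 4.85 − 0.106) − 1] = 256.1 / 28.56 = 8.969 mg/L.

S ≈ 8.97 mg/L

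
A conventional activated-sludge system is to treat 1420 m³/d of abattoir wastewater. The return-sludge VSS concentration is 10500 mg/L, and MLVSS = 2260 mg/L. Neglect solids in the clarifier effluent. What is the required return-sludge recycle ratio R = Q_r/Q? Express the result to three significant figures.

Mass balance around the secondary clarifier (neglecting effluent solids): R = X / (X_r − X) = 2260 / (10500 − 2260) = 0.2743.

R ≈ 0.274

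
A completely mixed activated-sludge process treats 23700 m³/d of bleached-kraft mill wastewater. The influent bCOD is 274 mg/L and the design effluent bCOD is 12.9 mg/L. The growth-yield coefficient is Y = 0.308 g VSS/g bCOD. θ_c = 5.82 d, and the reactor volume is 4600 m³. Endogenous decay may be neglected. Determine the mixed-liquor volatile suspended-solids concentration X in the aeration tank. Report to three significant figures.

X ≈ 2410 mg/L

Without decay, X = Y Q (S₀−S) θ_c / V = 0.308 × 23700 × (274 − 12.9) × 5.82 / 4600 = 2411 mg/L.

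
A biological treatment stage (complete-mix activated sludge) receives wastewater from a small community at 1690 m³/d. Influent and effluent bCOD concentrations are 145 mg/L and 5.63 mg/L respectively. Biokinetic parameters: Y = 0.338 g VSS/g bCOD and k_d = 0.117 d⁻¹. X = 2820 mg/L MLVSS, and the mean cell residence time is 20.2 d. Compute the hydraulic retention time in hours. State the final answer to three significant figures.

From the SRT design equation V = Y Q (S₀−S) θ_c / [X (1 + k_d θ_c)] = 0.338 × 1690 × (145 − 5.63) × 20.2 / [2820 × (1 + 0.117 × 20.2)] = 1.61×10^6 / 9485 = 169.5 m³.
τ = V/Q = 169.5/1690 = 0.1003 d, or 2.408 h.

τ ≈ 2.41 h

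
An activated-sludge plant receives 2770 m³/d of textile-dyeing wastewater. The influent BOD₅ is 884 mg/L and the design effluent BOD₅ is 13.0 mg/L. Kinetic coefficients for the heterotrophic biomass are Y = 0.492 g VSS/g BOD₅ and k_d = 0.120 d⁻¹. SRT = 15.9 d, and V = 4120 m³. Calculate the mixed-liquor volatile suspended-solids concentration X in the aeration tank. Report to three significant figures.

X ≈ 1580 mg/L

Solving the biomass balance for X: X = Y Q (S₀−S) θ_c / [V (1+k_d θ_c)] = 0.492 × 2770 × (884 − 13.0) × 15.9 / [4120 × (1 + 0.120 × 15.9)] = 1575 mg/L.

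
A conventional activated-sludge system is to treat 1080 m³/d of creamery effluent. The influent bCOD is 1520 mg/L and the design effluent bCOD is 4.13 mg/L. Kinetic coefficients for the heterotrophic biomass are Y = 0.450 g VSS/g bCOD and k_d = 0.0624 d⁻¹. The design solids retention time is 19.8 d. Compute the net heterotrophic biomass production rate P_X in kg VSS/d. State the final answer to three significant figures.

Observed yield with endogenous decay: Y_obs = Y / (1 + k_d·θ_c) = 0.450 / (1 + 0.0624 × 19.8) = 0.450 / 2.236 = 0.2013 g VSS/g bCOD.
Q·(S₀ − S) = 1080 × (1520 − 4.13) × 10⁻³ = 1637 kg/d removed.
Biomass produced: P_X = Y_obs·Q·ΔS = 0.2013 × 1637 ≈ 329.5 kg VSS/d.

P_X ≈ 330 kg VSS/d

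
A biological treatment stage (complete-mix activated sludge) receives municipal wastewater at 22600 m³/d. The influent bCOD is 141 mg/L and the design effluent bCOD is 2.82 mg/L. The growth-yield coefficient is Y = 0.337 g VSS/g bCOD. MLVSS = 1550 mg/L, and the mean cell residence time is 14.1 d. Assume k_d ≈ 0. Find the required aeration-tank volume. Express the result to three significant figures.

With k_d = 0 the design equation reduces to V = Y Q (S₀−S) θ_c / X = 0.337 × 22600 × (141 − 2.82) × 14.1 / 1550 = 9574 m³.

V ≈ 9570 m³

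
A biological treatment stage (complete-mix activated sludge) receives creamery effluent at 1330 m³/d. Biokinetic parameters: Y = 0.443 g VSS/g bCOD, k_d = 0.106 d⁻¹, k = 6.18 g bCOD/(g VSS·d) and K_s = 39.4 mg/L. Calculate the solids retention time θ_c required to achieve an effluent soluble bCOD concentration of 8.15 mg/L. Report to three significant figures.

From 1/θ_c = Y·k·S/(K_s + S) − k_d: Y·k·S/(K_s+S) = 0.443 × 6.18 × 8.15 / (39.4 + 8.15) = 0.4692 d⁻¹.
Then 1/θ_c = μ − k_d = 0.4692 − 0.106 = 0.3632 d⁻¹, giving θ_c = 2.753 d.

θ_c ≈ 2.75 d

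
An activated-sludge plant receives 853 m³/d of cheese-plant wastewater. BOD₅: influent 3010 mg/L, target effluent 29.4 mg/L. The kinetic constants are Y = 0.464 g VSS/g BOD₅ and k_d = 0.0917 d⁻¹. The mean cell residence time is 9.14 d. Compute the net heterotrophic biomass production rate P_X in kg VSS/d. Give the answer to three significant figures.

Observed yield with endogenous decay: Y_obs = Y / (1 + k_d·θ_c) = 0.464 / (1 + 0.0917 × 9.14) = 0.464 / 1.838 = 0.2524 g VSS/g BOD₅.
ΔS = 3010 − 29.4 = 2981 mg/L, so the substrate removal rate is 853 × 2981/1000 = 2542 kg BOD₅/d.
Biomass produced: P_X = Y_obs·Q·ΔS = 0.2524 × 2542 ≈ 641.8 kg VSS/d.

P_X ≈ 642 kg VSS/d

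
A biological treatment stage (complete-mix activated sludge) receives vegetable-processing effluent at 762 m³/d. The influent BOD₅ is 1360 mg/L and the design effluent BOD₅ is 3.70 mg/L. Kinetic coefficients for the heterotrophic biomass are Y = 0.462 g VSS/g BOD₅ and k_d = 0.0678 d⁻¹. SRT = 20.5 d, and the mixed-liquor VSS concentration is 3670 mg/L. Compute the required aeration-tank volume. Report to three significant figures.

V ≈ 1120 m³

Steady-state biomass mass balance: V·X·(1 + k_d·θ_c) = Y·Q·(S₀ − S)·θ_c, so V = 0.462 × 762 × (1360 − 3.70) × 20.5 / [3670 × (1 + 0.0678 × 20.5)] = 9.79×10^6 / 8771 = 1116 m³.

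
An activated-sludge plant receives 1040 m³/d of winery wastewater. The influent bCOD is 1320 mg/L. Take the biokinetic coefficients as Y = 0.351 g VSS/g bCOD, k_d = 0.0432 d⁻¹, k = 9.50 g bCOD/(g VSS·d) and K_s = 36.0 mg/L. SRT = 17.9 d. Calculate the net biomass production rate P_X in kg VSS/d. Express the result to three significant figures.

From the Monod/SRT balance for a CMAS, S = K_s·(1+k_d θ_c)/[θ_c·(Y k − k_d) − 1] = 36.0 × (1 + 0.0432 × 17.9) / [17.9 × (0.351 × 9.50 − 0.0432) − 1] = 63.84 / 57.91 = 1.102 mg/L.
Correct the yield for decay: Y_obs = Y/(1 + k_d θ_c) = 0.351 / (1 + 0.0432 × 17.9) = 0.351 / 1.773 = 0.1979.
Substrate removed = Q·(S₀ − S) = 1040 m³/d × (1320 − 1.10) g/m³ = 1.37×10^6 g/d = 1372 kg/d.
P_X = Y_obs · Q(S₀ − S) = 0.1979 × 1372 = 271.5 kg VSS/d.

P_X ≈ 272 kg VSS/d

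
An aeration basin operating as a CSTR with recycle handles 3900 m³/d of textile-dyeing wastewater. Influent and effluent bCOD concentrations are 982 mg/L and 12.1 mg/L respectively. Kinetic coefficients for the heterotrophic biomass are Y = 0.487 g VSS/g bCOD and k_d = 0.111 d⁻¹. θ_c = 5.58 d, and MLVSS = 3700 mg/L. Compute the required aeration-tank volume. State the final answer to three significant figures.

Rearranging the biomass balance for a CMAS with decay, V = Y·Q·ΔS·θ_c / [X·(1+k_d θ_c)] = 0.487 × 3900 × (982 − 12.1) × 5.58 / [3700 × (1 + 0.111 × 5.58)] = 1.03×10^7 / 5992 = 1716 m³.

V ≈ 1720 m³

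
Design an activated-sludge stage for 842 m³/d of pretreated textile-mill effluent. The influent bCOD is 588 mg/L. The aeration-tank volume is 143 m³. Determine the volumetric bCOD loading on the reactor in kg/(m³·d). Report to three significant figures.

L_v ≈ 3.46 kg bCOD/(m³·d)

Volumetric loading L_v = Q·S₀ / V = 842 × 588 g/m³ / 143.0 m³ = 3462 g/(m³·d) = 3.462 kg bCOD/(m³·d).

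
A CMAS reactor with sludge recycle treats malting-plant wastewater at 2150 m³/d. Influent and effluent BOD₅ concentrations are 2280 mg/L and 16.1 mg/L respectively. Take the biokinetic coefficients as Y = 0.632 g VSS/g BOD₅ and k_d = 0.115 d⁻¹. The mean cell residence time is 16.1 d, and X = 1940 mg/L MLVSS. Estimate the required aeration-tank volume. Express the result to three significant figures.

V ≈ 8950 m³

Rearranging the biomass balance for a CMAS with decay, V = Y·Q·ΔS·θ_c / [X·(1+k_d θ_c)] = 0.632 × 2150 × (2280 − 16.1) × 16.1 / [1940 × (1 + 0.115 × 16.1)] = 4.95×10^7 / 5532 = 8953 m³.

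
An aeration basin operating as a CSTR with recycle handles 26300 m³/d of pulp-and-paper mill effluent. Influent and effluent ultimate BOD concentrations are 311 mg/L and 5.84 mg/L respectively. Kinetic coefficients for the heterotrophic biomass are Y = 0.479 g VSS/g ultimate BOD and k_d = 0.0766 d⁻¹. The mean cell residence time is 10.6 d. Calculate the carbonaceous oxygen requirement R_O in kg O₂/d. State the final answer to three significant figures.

R_O ≈ 5010 kg O₂/d

Correct the yield for decay: Y_obs = Y/(1 + k_d θ_c) = 0.479 / (1 + 0.0766 × 10.6) = 0.479 / 1.812 = 0.2644.
Substrate removed = Q·(S₀ − S) = 26300 m³/d × (311 − 5.84) g/m³ = 8.03×10^6 g/d = 8026 kg/d.
Net sludge production P_X = 0.2644 × 8026 = 2122 kg VSS/d.
R_O = Q·(S₀ − S) − 1.42·P_X = 8026 − 1.42 × 2122 = 5013 kg O₂/d.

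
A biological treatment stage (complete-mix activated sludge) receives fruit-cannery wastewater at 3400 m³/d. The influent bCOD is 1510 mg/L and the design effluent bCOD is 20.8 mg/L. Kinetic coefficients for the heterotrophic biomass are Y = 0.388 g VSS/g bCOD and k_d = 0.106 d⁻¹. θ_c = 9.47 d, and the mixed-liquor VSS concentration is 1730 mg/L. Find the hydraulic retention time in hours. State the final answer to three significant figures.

τ ≈ 37.9 h

From the SRT design equation V = Y Q (S₀−S) θ_c / [X (1 + k_d θ_c)] = 0.388 × 3400 × (1510 − 20.8) × 9.47 / [1730 × (1 + 0.106 × 9.47)] = 1.86×10^7 / 3467 = 5367 m³.
τ = V/Q = 5367/3400 = 1.578 d, or 37.88 h.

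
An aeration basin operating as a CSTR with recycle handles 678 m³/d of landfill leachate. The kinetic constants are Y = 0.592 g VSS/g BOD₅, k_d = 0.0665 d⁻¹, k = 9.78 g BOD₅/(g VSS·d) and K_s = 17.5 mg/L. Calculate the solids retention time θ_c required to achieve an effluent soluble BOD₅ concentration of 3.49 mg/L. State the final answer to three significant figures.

θ_c ≈ 1.12 d

From 1/θ_c = Y·k·S/(K_s + S) − k_d: Y·k·S/(K_s+S) = 0.592 × 9.78 × 3.49 / (17.5 + 3.49) = 0.9627 d⁻¹.
θ_c = 1/(μ − k_d) = 1/(0.9627 − 0.0665) = 1/0.8962 = 1.116 d.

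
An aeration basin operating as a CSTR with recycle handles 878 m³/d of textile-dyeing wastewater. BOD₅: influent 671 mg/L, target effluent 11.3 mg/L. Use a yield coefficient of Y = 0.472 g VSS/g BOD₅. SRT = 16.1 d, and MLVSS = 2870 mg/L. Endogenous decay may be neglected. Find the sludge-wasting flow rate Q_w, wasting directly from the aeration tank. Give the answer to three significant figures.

With k_d = 0 the design equation reduces to V = Y Q (S₀−S) θ_c / X = 0.472 × 878 × (671 − 11.3) × 16.1 / 2870 = 1534 m³.
With mixed-liquor wasting, θ_c = V/Q_w, so Q_w = V/θ_c = 1534/16.1 = 95.26 m³/d.

Q_w ≈ 95.3 m³/d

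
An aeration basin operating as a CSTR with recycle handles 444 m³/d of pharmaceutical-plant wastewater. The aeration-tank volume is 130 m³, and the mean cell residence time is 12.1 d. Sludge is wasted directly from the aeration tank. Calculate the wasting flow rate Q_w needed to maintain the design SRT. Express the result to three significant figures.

Q_w ≈ 10.7 m³/d

For wasting at MLVSS concentration, Q_w = V/θ_c = 130.0/12.1 = 10.74 m³/d.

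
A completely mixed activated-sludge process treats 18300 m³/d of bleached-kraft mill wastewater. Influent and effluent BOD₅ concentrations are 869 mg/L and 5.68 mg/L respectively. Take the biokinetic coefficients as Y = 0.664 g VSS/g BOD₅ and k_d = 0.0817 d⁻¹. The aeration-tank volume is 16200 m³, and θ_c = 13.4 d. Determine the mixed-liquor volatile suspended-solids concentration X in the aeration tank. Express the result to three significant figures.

Solving the biomass balance for X: X = Y Q (S₀−S) θ_c / [V (1+k_d θ_c)] = 0.664 × 18300 × (869 − 5.68) × 13.4 / [16200 × (1 + 0.0817 × 13.4)] = 4142 mg/L.

X ≈ 4140 mg/L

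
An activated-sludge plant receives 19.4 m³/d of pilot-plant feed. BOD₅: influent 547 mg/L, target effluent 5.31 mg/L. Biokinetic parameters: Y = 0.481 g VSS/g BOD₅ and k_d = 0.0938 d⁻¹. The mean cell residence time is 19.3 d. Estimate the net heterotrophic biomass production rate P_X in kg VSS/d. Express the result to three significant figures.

Y_obs = Y / (1 + k_d θ_c) = 0.481 / (1 + 0.0938 × 19.3) = 0.481 / 2.810 = 0.1712.
Mass of BOD₅ removed per day: Q(S₀ − S) = 19.4 × 541.7 g/m³ = 10.51 kg/d.
Net biomass production P_X = Y_obs × Q·(S₀ − S) = 0.1712 × 10.51 = 1.799 kg VSS/d.

P_X ≈ 1.80 kg VSS/d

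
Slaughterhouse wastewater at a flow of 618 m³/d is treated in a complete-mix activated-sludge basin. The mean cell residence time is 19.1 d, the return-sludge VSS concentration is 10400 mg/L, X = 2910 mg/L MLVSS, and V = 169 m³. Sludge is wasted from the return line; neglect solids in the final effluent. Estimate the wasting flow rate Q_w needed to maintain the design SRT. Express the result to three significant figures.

Q_w ≈ 2.48 m³/d

Q_w = (V·X)/(θ_c X_r) = 169.0 × 2910 / (19.1 × 10400) = 2.476 m³/d.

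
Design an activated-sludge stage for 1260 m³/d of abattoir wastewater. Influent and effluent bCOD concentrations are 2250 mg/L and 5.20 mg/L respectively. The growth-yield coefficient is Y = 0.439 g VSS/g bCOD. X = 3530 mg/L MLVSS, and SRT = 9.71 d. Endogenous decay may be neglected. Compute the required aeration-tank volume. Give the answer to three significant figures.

V ≈ 3420 m³

Biomass mass balance (decay neglected): V·X = Y·Q·(S₀ − S)·θ_c, so V = 0.439 × 1260 × (2250 − 5.20) × 9.71 / 3530 = 3416 m³.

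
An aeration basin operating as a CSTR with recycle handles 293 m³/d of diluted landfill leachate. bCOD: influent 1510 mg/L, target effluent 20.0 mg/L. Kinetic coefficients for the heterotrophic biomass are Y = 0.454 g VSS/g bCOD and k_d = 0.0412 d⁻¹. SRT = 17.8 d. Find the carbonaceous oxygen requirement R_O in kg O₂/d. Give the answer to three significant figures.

Correct the yield for decay: Y_obs = Y/(1 + k_d θ_c) = 0.454 / (1 + 0.0412 × 17.8) = 0.454 / 1.733 = 0.2619.
ΔS = 1510 − 20.0 = 1490 mg/L, so the substrate removal rate is 293 × 1490/1000 = 436.6 kg bCOD/d.
Biomass synthesised: P_X = Y_obs × 436.6 = 114.3 kg VSS/d.
R_O = Q·ΔS − 1.42 P_X = 436.6 − 162.4 = 274.2 kg O₂/d.

R_O ≈ 274 kg O₂/d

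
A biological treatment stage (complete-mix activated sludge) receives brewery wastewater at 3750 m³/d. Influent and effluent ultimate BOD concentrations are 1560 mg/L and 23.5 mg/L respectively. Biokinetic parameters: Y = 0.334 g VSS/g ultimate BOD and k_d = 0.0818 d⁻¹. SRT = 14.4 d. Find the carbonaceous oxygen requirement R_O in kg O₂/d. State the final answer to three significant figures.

R_O ≈ 4510 kg O₂/d

Correct the yield for decay: Y_obs = Y/(1 + k_d θ_c) = 0.334 / (1 + 0.0818 × 14.4) = 0.334 / 2.178 = 0.1534.
ΔS = 1560 − 23.5 = 1536 mg/L, so the substrate removal rate is 3750 × 1536/1000 = 5762 kg ultimate BOD/d.
Biomass synthesised: P_X = Y_obs × 5762 = 883.6 kg VSS/d.
R_O = Q·(S₀ − S) − 1.42·P_X = 5762 − 1.42 × 883.6 = 4507 kg O₂/d.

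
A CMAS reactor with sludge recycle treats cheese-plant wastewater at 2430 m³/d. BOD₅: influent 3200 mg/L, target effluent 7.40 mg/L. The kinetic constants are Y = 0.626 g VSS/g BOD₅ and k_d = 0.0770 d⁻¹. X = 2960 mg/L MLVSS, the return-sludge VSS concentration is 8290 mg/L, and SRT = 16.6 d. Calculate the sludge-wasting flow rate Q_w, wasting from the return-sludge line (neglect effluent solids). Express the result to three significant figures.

Rearranging the biomass balance for a CMAS with decay, V = Y·Q·ΔS·θ_c / [X·(1+k_d θ_c)] = 0.626 × 2430 × (3200 − 7.40) × 16.6 / [2960 × (1 + 0.0770 × 16.6)] = 8.06×10^7 / 6743 = 11955 m³.
Wasting from the return line (neglecting effluent solids): Q_w = V·X / (θ_c·X_r) = 11955 × 2960 / (16.6 × 8290) = 257.1 m³/d.

Q_w ≈ 257 m³/d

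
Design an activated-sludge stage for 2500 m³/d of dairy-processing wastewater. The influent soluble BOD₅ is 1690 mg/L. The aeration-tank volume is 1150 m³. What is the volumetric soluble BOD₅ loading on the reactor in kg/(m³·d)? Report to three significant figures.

L_v ≈ 3.67 kg soluble BOD₅/(m³·d)

L_v = Q S₀ / V = 2500 × 1690 × 10⁻³ / 1150 = 3.674 kg/(m³·d).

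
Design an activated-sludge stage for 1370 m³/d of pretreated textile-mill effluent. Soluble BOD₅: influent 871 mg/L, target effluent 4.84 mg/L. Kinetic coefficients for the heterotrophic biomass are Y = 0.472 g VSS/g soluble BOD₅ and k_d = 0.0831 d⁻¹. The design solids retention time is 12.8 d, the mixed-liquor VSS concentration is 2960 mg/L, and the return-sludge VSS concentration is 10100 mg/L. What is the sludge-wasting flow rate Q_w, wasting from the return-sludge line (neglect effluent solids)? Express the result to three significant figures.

Steady-state biomass mass balance: V·X·(1 + k_d·θ_c) = Y·Q·(S₀ − S)·θ_c, so V = 0.472 × 1370 × (871 − 4.84) × 12.8 / [2960 × (1 + 0.0831 × 12.8)] = 7.17×10^6 / 6108 = 1174 m³.
Wasting from the return line (neglecting effluent solids): Q_w = V·X / (θ_c·X_r) = 1174 × 2960 / (12.8 × 10100) = 26.87 m³/d.

Q_w ≈ 26.9 m³/d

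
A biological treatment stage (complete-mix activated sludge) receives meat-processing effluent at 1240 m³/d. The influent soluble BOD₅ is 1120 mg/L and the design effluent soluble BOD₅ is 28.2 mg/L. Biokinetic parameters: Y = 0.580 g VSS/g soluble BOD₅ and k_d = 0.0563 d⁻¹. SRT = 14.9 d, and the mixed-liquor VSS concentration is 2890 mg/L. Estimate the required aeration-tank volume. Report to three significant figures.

V ≈ 2200 m³

Steady-state biomass mass balance: V·X·(1 + k_d·θ_c) = Y·Q·(S₀ − S)·θ_c, so V = 0.580 × 1240 × (1120 − 28.2) × 14.9 / [2890 × (1 + 0.0563 × 14.9)] = 1.17×10^7 / 5314 = 2202 m³.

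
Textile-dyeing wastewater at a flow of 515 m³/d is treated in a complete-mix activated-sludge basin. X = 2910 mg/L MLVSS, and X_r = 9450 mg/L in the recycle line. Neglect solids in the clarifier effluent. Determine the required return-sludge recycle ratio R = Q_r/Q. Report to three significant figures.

R ≈ 0.445

Solids balance on the clarifier gives (1+R)X = R·X_r, so R = X/(X_r − X) = 2910 / (9450 − 2910) = 0.4450.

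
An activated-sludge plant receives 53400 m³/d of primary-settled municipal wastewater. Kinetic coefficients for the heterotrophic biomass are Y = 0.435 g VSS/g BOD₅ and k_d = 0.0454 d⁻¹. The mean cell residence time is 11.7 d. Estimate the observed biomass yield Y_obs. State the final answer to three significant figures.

The observed yield is Y_obs = Y/(1 + k_d·θ_c) = 0.435 / (1 + 0.0454 × 11.7) = 0.435 / 1.531 = 0.2841 g VSS per g BOD₅ removed.

Y_obs ≈ 0.284 g VSS/g BOD₅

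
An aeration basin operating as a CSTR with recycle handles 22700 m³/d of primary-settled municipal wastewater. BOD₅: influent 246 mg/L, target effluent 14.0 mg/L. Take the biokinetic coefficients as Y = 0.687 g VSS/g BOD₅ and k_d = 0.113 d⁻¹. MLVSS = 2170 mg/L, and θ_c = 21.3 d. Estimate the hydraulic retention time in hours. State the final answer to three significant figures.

τ ≈ 11.0 h

Steady-state biomass mass balance: V·X·(1 + k_d·θ_c) = Y·Q·(S₀ − S)·θ_c, so V = 0.687 × 22700 × (246 − 14.0) × 21.3 / [2170 × (1 + 0.113 × 21.3)] = 7.71×10^7 / 7393 = 10424 m³.
HRT = V/Q = 10424 m³ / 22700 m³·d⁻¹ = 0.4592 d × 24 = 11.02 h.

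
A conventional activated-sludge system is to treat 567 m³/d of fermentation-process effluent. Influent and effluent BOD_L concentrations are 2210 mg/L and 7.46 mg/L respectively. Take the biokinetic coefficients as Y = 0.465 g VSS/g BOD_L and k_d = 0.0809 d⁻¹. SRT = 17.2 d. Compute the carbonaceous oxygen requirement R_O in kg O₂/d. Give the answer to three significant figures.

Observed yield with endogenous decay: Y_obs = Y / (1 + k_d·θ_c) = 0.465 / (1 + 0.0809 × 17.2) = 0.465 / 2.391 = 0.1944 g VSS/g BOD_L.
Q·(S₀ − S) = 567 × (2210 − 7.46) × 10⁻³ = 1249 kg/d removed.
P_X = Y_obs·Q·(S₀ − S) = 0.1944 × 1249 = 242.8 kg VSS/d.
Carbonaceous O₂ demand = substrate oxidised − cell-mass equivalent = 1249 − 1.42 × 242.8 = 904.0 kg O₂/d.

R_O ≈ 904 kg O₂/d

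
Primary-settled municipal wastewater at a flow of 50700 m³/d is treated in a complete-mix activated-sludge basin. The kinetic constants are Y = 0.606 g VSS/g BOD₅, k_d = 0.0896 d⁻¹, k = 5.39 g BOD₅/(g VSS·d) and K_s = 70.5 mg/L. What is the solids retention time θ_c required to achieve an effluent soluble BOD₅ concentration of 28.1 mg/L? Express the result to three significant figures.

θ_c ≈ 1.19 d

At the target effluent, Y k S/(K_s+S) = 0.606×5.39×28.1/98.60 = 0.9309 d⁻¹.
Then 1/θ_c = μ − k_d = 0.9309 − 0.0896 = 0.8413 d⁻¹, giving θ_c = 1.189 d.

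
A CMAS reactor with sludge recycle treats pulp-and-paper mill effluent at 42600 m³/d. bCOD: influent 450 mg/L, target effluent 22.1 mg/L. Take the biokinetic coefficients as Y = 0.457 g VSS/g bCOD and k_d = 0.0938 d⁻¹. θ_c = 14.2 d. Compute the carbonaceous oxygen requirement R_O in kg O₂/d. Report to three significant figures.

The observed yield is Y_obs = Y/(1 + k_d·θ_c) = 0.457 / (1 + 0.0938 × 14.2) = 0.457 / 2.332 = 0.1960 g VSS per g bCOD removed.
ΔS = 450 − 22.1 = 427.9 mg/L, so the substrate removal rate is 42600 × 427.9/1000 = 18229 kg bCOD/d.
P_X = Y_obs·Q·(S₀ − S) = 0.1960 × 18229 = 3572 kg VSS/d.
R_O = Q·ΔS − 1.42 P_X = 18229 − 5073 = 13156 kg O₂/d.

R_O ≈ 13200 kg O₂/d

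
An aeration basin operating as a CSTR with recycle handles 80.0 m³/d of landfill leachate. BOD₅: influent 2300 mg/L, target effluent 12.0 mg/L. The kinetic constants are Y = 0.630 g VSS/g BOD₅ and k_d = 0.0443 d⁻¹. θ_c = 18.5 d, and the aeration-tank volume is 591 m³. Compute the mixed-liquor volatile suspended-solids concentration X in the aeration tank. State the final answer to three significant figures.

X ≈ 1980 mg/L

Solving the biomass balance for X: X = Y Q (S₀−S) θ_c / [V (1+k_d θ_c)] = 0.630 × 80.0 × (2300 − 12.0) × 18.5 / [591 × (1 + 0.0443 × 18.5)] = 1984 mg/L.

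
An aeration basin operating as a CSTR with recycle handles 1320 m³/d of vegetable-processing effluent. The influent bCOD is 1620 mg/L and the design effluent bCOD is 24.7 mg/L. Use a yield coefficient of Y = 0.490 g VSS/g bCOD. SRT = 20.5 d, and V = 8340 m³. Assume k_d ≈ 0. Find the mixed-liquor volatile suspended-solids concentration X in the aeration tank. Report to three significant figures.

From V·X = Y·Q·(S₀ − S)·θ_c (decay neglected): X = 0.490 × 1320 × (1620 − 24.7) × 20.5 / 8340 = 2536 mg/L.

X ≈ 2540 mg/L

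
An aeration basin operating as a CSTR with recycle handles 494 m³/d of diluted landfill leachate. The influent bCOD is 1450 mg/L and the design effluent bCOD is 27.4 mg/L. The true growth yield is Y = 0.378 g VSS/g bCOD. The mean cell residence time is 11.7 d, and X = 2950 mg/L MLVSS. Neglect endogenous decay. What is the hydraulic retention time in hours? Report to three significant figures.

τ ≈ 51.2 h

With k_d = 0 the design equation reduces to V = Y Q (S₀−S) θ_c / X = 0.378 × 494 × (1450 − 27.4) × 11.7 / 2950 = 1054 m³.
Hydraulic retention time τ = V/Q = 1054 / 494 = 2.133 d = 51.19 h.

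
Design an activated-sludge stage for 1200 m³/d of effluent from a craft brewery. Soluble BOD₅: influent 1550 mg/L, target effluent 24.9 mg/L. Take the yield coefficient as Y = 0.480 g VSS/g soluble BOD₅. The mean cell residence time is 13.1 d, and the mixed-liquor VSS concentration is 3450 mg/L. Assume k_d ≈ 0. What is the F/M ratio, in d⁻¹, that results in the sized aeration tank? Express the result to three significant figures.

With k_d = 0 the design equation reduces to V = Y Q (S₀−S) θ_c / X = 0.480 × 1200 × (1550 − 24.9) × 13.1 / 3450 = 3336 m³.
F/M = applied load / biomass = Q·S₀/(V·X) = 1200 × 1550 / (3336 × 3450) = 0.1616 d⁻¹.

F/M ≈ 0.162 d⁻¹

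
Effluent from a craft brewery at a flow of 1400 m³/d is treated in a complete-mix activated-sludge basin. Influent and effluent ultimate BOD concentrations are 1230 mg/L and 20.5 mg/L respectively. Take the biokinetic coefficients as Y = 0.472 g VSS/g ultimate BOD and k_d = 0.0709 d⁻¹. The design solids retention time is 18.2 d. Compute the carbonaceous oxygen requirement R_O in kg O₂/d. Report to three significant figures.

R_O ≈ 1200 kg O₂/d

Correct the yield for decay: Y_obs = Y/(1 + k_d θ_c) = 0.472 / (1 + 0.0709 × 18.2) = 0.472 / 2.290 = 0.2061.
ΔS = 1230 − 20.5 = 1210 mg/L, so the substrate removal rate is 1400 × 1210/1000 = 1693 kg ultimate BOD/d.
Biomass synthesised: P_X = Y_obs × 1693 = 349.0 kg VSS/d.
R_O = Q·ΔS − 1.42 P_X = 1693 − 495.5 = 1198 kg O₂/d.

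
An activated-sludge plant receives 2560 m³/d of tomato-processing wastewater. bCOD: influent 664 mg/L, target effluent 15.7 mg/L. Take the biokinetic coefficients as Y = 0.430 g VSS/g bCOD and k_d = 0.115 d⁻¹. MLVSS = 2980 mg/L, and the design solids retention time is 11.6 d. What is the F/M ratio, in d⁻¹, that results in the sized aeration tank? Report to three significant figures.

From the SRT design equation V = Y Q (S₀−S) θ_c / [X (1 + k_d θ_c)] = 0.430 × 2560 × (664 − 15.7) × 11.6 / [2980 × (1 + 0.115 × 11.6)] = 8.28×10^6 / 6955 = 1190 m³.
F/M = Q·S₀ / (V·X) = 2560 × 664 / (1190 × 2980) = 0.4793 g bCOD·(g VSS·d)⁻¹.

F/M ≈ 0.479 d⁻¹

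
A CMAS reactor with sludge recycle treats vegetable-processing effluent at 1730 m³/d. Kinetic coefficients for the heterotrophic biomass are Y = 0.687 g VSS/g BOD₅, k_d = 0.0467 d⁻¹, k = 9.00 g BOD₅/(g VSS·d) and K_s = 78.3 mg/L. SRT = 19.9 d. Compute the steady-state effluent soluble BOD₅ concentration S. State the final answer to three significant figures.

S ≈ 1.25 mg/L

For a completely mixed reactor with recycle the Lawrence–McCarty relation gives S = K_s·(1 + k_d·θ_c) / [θ_c·(Y·k − k_d) − 1] = 78.3 × (1 + 0.0467 × 19.9) / [19.9 × (0.687 × 9.00 − 0.0467) − 1] = 151.1 / 121.1 = 1.247 mg/L.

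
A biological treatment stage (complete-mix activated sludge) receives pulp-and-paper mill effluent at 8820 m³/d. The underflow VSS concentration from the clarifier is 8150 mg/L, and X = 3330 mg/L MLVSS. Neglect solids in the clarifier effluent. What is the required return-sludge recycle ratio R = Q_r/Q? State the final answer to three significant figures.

Mass balance around the secondary clarifier (neglecting effluent solids): R = X / (X_r − X) = 3330 / (8150 − 3330) = 0.6909.

R ≈ 0.691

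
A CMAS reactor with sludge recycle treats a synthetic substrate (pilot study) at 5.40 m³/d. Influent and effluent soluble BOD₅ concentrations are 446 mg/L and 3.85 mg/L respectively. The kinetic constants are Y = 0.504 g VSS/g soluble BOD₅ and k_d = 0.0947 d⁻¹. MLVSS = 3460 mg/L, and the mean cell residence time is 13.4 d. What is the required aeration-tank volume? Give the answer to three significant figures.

V ≈ 2.05 m³

Rearranging the biomass balance for a CMAS with decay, V = Y·Q·ΔS·θ_c / [X·(1+k_d θ_c)] = 0.504 × 5.40 × (446 − 3.85) × 13.4 / [3460 × (1 + 0.0947 × 13.4)] = 1.61×10^4 / 7851 = 2.054 m³.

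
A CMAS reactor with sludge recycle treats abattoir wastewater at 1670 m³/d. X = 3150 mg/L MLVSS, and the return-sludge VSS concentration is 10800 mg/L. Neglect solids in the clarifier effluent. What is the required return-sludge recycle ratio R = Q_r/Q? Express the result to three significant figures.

Solids balance on the clarifier gives (1+R)X = R·X_r, so R = X/(X_r − X) = 3150 / (10800 − 3150) = 0.4118.

R ≈ 0.412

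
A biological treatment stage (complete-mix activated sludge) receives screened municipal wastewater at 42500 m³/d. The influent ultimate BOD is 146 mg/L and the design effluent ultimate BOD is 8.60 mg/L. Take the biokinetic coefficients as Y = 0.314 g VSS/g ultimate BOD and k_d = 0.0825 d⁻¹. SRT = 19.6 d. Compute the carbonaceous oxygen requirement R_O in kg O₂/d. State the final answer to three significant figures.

Y_obs = Y / (1 + k_d θ_c) = 0.314 / (1 + 0.0825 × 19.6) = 0.314 / 2.617 = 0.1200.
Q·(S₀ − S) = 42500 × (146 − 8.60) × 10⁻³ = 5840 kg/d removed.
Biomass synthesised: P_X = Y_obs × 5840 = 700.7 kg VSS/d.
R_O = Q·(S₀ − S) − 1.42·P_X = 5840 − 1.42 × 700.7 = 4845 kg O₂/d.

R_O ≈ 4840 kg O₂/d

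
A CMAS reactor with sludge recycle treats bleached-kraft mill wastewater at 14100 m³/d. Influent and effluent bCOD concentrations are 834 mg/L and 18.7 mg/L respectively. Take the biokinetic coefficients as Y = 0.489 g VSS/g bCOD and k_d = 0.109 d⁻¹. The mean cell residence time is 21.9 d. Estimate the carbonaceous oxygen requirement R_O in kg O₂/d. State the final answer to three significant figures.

R_O ≈ 9140 kg O₂/d

Observed yield with endogenous decay: Y_obs = Y / (1 + k_d·θ_c) = 0.489 / (1 + 0.109 × 21.9) = 0.489 / 3.387 = 0.1444 g VSS/g bCOD.
ΔS = 834 − 18.7 = 815.3 mg/L, so the substrate removal rate is 14100 × 815.3/1000 = 11496 kg bCOD/d.
Biomass synthesised: P_X = Y_obs × 11496 = 1660 kg VSS/d.
Carbonaceous O₂ demand = substrate oxidised − cell-mass equivalent = 11496 − 1.42 × 1660 = 9139 kg O₂/d.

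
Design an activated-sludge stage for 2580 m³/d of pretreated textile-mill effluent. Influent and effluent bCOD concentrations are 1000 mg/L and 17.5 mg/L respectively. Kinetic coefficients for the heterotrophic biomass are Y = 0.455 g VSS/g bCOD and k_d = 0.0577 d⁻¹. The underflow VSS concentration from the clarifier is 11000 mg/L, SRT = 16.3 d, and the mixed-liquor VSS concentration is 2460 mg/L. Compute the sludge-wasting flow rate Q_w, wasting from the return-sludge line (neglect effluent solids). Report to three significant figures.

Q_w ≈ 54.0 m³/d

Rearranging the biomass balance for a CMAS with decay, V = Y·Q·ΔS·θ_c / [X·(1+k_d θ_c)] = 0.455 × 2580 × (1000 − 17.5) × 16.3 / [2460 × (1 + 0.0577 × 16.3)] = 1.88×10^7 / 4774 = 3938 m³.
Wasting from the return line (neglecting effluent solids): Q_w = V·X / (θ_c·X_r) = 3938 × 2460 / (16.3 × 11000) = 54.03 m³/d.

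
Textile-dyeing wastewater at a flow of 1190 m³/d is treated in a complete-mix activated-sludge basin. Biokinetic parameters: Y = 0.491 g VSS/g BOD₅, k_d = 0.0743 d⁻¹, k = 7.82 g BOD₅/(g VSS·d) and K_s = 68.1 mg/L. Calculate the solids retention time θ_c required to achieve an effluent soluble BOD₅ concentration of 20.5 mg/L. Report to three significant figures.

At the target effluent, Y k S/(K_s+S) = 0.491×7.82×20.5/88.60 = 0.8884 d⁻¹.
θ_c = 1/(μ − k_d) = 1/(0.8884 − 0.0743) = 1/0.8141 = 1.228 d.

θ_c ≈ 1.23 d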